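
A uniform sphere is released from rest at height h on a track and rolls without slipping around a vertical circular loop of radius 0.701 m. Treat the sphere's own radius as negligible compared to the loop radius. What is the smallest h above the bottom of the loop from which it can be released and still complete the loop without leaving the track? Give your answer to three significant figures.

Here I = (2/5)MR², so the shape factor k = I/(MR²) = 0.4.
At the top of the loop, the minimum-contact condition is Mg = Mv_top²/r, so v_top² = gr.
With ω = v/R, the kinetic energy at speed v is ½(1+k)Mv² = (7/10)Mv².
Energy conservation from release (height h) to the top (height 2r): Mgh = Mg(2r) + (7/10)M·gr.
Thus h_min = 2r + (1+k)r/2 = r(2 + 1.4/2) = 0.701 × 2.7 ≈ 1.89 m.

h_min ≈ 1.89 m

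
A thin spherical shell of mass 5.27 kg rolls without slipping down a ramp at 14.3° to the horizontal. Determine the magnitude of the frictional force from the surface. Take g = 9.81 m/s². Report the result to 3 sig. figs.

Here I = (2/3)MR², so the shape factor k = I/(MR²) = 2/3.
Translational: Mg sinθ − f = Ma. Rotational about the CM: fR = Iα = kMRa, so f = kMa.
Combining, a = g sinθ/(1+k) and f = kMa = kMg sinθ/(1+k).
f = (2/3) × 5.27 × 9.81 × sin14.3° / 1.667 ≈ 5.11 N.

f ≈ 5.11 N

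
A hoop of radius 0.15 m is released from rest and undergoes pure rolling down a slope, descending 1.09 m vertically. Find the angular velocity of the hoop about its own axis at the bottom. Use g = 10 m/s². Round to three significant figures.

For this body I = MR², i.e. k = I/(MR²) = 1.
Since it rolls without slipping, ω = v/R and KE = ½Mv² + ½Iω² = ½(1+k)Mv² = Mv².
Energy conservation Mgh = ½(1+k)Mv² gives v = √(2gh/(1+k)) = √(2 × 10 × 1.09 / 2) = 3.302 m/s.
Then ω = v/R = 3.302 / 0.15 ≈ 22.0 rad/s.

ω ≈ 22.0 rad/s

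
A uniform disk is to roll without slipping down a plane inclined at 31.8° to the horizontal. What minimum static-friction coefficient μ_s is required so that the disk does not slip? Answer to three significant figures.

μ_min ≈ 0.207

The moment of inertia is (1/2)MR², giving k ≡ I/(MR²) = 0.5.
Translational: Mg sinθ − f = Ma. Rotational about the CM: fR = Iα = kMRa, so f = kMa.
These give a = g sinθ/(1+k) and the required friction f = kMg sinθ/(1+k).
The normal force is N = Mg cosθ, so μ_min = f/N = k tanθ/(1+k).
μ_min = 0.5 × tan31.8° / 1.5 ≈ 0.207.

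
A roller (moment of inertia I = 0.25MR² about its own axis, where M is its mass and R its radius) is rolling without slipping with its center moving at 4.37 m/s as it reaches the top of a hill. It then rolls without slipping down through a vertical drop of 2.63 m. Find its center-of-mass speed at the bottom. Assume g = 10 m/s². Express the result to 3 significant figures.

v ≈ 7.82 m/s

Here I = 0.25MR², so the shape factor k = I/(MR²) = 0.25.
Since it rolls without slipping, ω = v/R and KE = ½Mv² + ½Iω² = ½(1+k)Mv² = (5/8)Mv².
Conserving energy between top and bottom: (5/8)Mv² = (5/8)Mv₀² + Mgh, hence v² = v₀² + 2gh/(1+k).
v = √(4.37² + 2×10×2.63/1.25) = √61.18 ≈ 7.82 m/s.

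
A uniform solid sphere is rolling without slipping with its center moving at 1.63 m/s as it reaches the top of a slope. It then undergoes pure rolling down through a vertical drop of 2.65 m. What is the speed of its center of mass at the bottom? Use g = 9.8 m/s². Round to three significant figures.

For this body I = (2/5)MR², i.e. k = I/(MR²) = 0.4.
Rolling without slipping gives ω = v/R, so the total kinetic energy is ½Mv² + ½Iω² = ½(1+k)Mv² = (7/10)Mv².
Conserving energy between top and bottom: (7/10)Mv² = (7/10)Mv₀² + Mgh, hence v² = v₀² + 2gh/(1+k).
v = √(1.63² + 2×9.8×2.65/1.4) = √39.76 ≈ 6.31 m/s.

v ≈ 6.31 m/s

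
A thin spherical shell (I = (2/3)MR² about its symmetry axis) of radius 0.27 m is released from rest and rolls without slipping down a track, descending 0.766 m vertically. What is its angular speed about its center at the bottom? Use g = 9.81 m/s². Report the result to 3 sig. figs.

ω ≈ 11.1 rad/s

Here I = (2/3)MR², so the shape factor k = I/(MR²) = 2/3.
Since it rolls without slipping, ω = v/R and KE = ½Mv² + ½Iω² = ½(1+k)Mv² = (5/6)Mv².
Energy conservation Mgh = ½(1+k)Mv² gives v = √(2gh/(1+k)) = √(2 × 9.81 × 0.766 / 1.667) = 3.003 m/s.
The angular speed follows from ω = v/R = 3.003/0.27 ≈ 11.1 rad/s.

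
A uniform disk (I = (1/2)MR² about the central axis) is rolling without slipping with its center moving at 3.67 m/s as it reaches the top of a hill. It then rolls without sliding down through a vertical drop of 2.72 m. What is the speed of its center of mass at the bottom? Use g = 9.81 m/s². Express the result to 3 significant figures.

v ≈ 7.00 m/s

The moment of inertia is (1/2)MR², giving k ≡ I/(MR²) = 0.5.
The rolling condition ω = v/R makes the rotational term ½I(v/R)² = ½kMv², so KE_total = ½(1+k)Mv² = (3/4)Mv².
Conserving energy between top and bottom: (3/4)Mv² = (3/4)Mv₀² + Mgh, hence v² = v₀² + 2gh/(1+k).
v = √(3.67² + 2×9.81×2.72/1.5) = √49.05 ≈ 7.00 m/s.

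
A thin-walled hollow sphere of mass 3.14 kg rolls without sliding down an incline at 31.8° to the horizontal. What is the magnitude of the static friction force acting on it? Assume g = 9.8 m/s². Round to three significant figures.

f ≈ 6.49 N

For this body I = (2/3)MR², i.e. k = I/(MR²) = 2/3.
Along the incline Mg sinθ − f = Ma, and torque about the center fR = Iα = kMR²(a/R) gives f = kMa.
Combining, a = g sinθ/(1+k) and f = kMa = kMg sinθ/(1+k).
f = (2/3) × 3.14 × 9.8 × sin31.8° / 1.667 ≈ 6.49 N.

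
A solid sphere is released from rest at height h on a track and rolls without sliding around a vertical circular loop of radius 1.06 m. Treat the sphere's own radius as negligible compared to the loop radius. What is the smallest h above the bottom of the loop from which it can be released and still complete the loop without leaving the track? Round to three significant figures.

Here I = (2/5)MR², so the shape factor k = I/(MR²) = 0.4.
At the top of the loop, the minimum-contact condition is Mg = Mv_top²/r, so v_top² = gr.
With ω = v/R, the kinetic energy at speed v is ½(1+k)Mv² = (7/10)Mv².
Energy conservation from release (height h) to the top (height 2r): Mgh = Mg(2r) + (7/10)M·gr.
Thus h_min = 2r + (1+k)r/2 = r(2 + 1.4/2) = 1.06 × 2.7 ≈ 2.86 m.

h_min ≈ 2.86 m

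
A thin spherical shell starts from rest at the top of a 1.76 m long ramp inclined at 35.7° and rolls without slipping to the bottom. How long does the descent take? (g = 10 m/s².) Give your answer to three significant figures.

t ≈ 1.00 s

With I = (2/3)MR², the ratio k = I/(MR²) is 2/3.
Along the incline Mg sinθ − f = Ma, and torque about the center fR = Iα = kMR²(a/R) gives f = kMa.
Hence a = g sinθ/(1+k) = 10×sin35.7°/1.667 = 3.501 m/s².
With constant a from rest, t = √(2L/a) = √(2·1.76/3.501) ≈ 1.00 s.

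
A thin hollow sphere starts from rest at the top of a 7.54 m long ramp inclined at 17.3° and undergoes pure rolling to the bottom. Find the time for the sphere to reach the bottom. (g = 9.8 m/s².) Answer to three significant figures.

t ≈ 2.94 s

With I = (2/3)MR², the ratio k = I/(MR²) is 2/3.
Newton's second law down the slope: Mg sinθ − f = Ma. The torque equation fR = Iα (with α = a/R) gives f = kMa.
Hence a = g sinθ/(1+k) = 9.8×sin17.3°/1.667 = 1.749 m/s².
With constant a from rest, t = √(2L/a) = √(2·7.54/1.749) ≈ 2.94 s.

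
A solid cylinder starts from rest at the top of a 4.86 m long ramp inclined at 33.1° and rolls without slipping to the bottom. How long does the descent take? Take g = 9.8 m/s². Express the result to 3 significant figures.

t ≈ 1.65 s

The moment of inertia is (1/2)MR², giving k ≡ I/(MR²) = 0.5.
Along the incline Mg sinθ − f = Ma, and torque about the center fR = Iα = kMR²(a/R) gives f = kMa.
Hence a = g sinθ/(1+k) = 9.8×sin33.1°/1.5 = 3.568 m/s².
Starting from rest, L = ½at², so t = √(2L/a) = √(2×4.86/3.568) ≈ 1.65 s.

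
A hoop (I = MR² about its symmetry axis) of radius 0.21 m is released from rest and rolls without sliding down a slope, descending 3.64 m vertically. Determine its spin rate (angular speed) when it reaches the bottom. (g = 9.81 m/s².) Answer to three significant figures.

Here I = MR², so the shape factor k = I/(MR²) = 1.
The rolling condition ω = v/R makes the rotational term ½I(v/R)² = ½kMv², so KE_total = ½(1+k)Mv² = Mv².
Energy conservation Mgh = ½(1+k)Mv² gives v = √(2gh/(1+k)) = √(2 × 9.81 × 3.64 / 2) = 5.976 m/s.
The angular speed follows from ω = v/R = 5.976/0.21 ≈ 28.5 rad/s.

ω ≈ 28.5 rad/s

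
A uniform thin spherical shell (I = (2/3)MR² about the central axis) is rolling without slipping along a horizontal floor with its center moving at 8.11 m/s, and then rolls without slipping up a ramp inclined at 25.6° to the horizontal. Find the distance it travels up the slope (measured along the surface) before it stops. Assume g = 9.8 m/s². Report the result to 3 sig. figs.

The moment of inertia is (2/3)MR², giving k ≡ I/(MR²) = 2/3.
Pure rolling means v = ωR; then KE = ½Mv² + ½I(v/R)² = ½(1+k)Mv² = (5/6)Mv².
Setting this equal to Mgh gives the vertical rise h = (1+k)v₀²/(2g) = 1.667×8.11²/(2×9.8) = 5.593 m.
The distance along the slope is d = h/sinθ = 5.593/sin25.6° ≈ 12.9 m.

d ≈ 12.9 m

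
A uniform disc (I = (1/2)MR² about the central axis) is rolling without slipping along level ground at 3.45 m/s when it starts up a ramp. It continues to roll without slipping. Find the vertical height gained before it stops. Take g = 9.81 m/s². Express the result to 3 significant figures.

h ≈ 0.910 m

The moment of inertia is (1/2)MR², giving k ≡ I/(MR²) = 0.5.
Since it rolls without slipping, ω = v/R and KE = ½Mv² + ½Iω² = ½(1+k)Mv² = (3/4)Mv².
At the top the kinetic energy is zero, so (3/4)Mv₀² = Mgh.
Thus h = (1+k)v₀²/(2g) = 1.5 × 3.45² / (2 × 9.81) ≈ 0.910 m.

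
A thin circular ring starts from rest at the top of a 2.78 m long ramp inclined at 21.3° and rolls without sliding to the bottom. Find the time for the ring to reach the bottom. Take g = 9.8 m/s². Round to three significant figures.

With I = MR², the ratio k = I/(MR²) is 1.
Translational: Mg sinθ − f = Ma. Rotational about the CM: fR = Iα = kMRa, so f = kMa.
Hence a = g sinθ/(1+k) = 9.8×sin21.3°/2 = 1.78 m/s².
Starting from rest, L = ½at², so t = √(2L/a) = √(2×2.78/1.78) ≈ 1.77 s.

t ≈ 1.77 s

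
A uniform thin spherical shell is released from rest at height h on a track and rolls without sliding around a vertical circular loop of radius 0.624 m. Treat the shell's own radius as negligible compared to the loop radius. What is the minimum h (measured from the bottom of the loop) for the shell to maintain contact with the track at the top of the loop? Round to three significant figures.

h_min ≈ 1.77 m

With I = (2/3)MR², the ratio k = I/(MR²) is 2/3.
At the top, contact is just lost when gravity alone supplies the centripetal force: Mg = Mv_top²/r, i.e. v_top² = gr.
With ω = v/R, the kinetic energy at speed v is ½(1+k)Mv² = (5/6)Mv².
Energy conservation from release (height h) to the top (height 2r): Mgh = Mg(2r) + (5/6)M·gr.
Thus h_min = 2r + (1+k)r/2 = r(2 + 1.667/2) = 0.624 × 2.833 ≈ 1.77 m.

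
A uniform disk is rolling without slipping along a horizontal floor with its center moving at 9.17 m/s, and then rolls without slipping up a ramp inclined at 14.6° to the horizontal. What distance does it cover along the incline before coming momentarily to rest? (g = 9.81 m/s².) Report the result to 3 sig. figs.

d ≈ 25.5 m

For this body I = (1/2)MR², i.e. k = I/(MR²) = 0.5.
Since it rolls without slipping, ω = v/R and KE = ½Mv² + ½Iω² = ½(1+k)Mv² = (3/4)Mv².
Setting this equal to Mgh gives the vertical rise h = (1+k)v₀²/(2g) = 1.5×9.17²/(2×9.81) = 6.429 m.
The distance along the slope is d = h/sinθ = 6.429/sin14.6° ≈ 25.5 m.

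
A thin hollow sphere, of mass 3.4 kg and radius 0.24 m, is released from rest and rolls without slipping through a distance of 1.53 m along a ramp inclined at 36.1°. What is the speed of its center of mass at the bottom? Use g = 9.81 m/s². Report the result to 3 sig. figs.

Here I = (2/3)MR², so the shape factor k = I/(MR²) = 2/3.
Rolling without slipping gives ω = v/R, so the total kinetic energy is ½Mv² + ½Iω² = ½(1+k)Mv² = (5/6)Mv².
The vertical drop is h = L sinθ = 1.53 × sin36.1° = 0.9015 m.
Energy conservation: Mgh = (5/6)Mv², so v = √(2gh/(1+k)) = √(2 × 9.81 × 0.9015 / 1.667) ≈ 3.26 m/s.

v ≈ 3.26 m/s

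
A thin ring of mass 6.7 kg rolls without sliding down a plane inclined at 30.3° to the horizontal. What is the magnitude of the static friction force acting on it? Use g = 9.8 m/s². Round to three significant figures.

Here I = MR², so the shape factor k = I/(MR²) = 1.
Newton's second law down the slope: Mg sinθ − f = Ma. The torque equation fR = Iα (with α = a/R) gives f = kMa.
Combining, a = g sinθ/(1+k) and f = kMa = kMg sinθ/(1+k).
f = 1 × 6.7 × 9.8 × sin30.3° / 2 ≈ 16.6 N.

f ≈ 16.6 N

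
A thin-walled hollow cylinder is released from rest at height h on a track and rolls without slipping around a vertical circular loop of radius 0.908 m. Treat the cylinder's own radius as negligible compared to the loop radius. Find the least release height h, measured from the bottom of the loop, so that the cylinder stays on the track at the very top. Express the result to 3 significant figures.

With I = MR², the ratio k = I/(MR²) is 1.
At the top, contact is just lost when gravity alone supplies the centripetal force: Mg = Mv_top²/r, i.e. v_top² = gr.
With ω = v/R, the kinetic energy at speed v is ½(1+k)Mv² = Mv².
Energy conservation from release (height h) to the top (height 2r): Mgh = Mg(2r) + M·gr.
Thus h_min = 2r + (1+k)r/2 = r(2 + 2/2) = 0.908 × 3 ≈ 2.72 m.

h_min ≈ 2.72 m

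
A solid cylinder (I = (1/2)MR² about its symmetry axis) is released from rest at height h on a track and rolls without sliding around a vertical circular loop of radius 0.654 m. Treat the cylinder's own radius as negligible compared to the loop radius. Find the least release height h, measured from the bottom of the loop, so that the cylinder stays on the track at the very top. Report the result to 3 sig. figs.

h_min ≈ 1.80 m

With I = (1/2)MR², the ratio k = I/(MR²) is 0.5.
At the top of the loop, the minimum-contact condition is Mg = Mv_top²/r, so v_top² = gr.
With ω = v/R, the kinetic energy at speed v is ½(1+k)Mv² = (3/4)Mv².
Energy conservation from release (height h) to the top (height 2r): Mgh = Mg(2r) + (3/4)M·gr.
Thus h_min = 2r + (1+k)r/2 = r(2 + 1.5/2) = 0.654 × 2.75 ≈ 1.80 m.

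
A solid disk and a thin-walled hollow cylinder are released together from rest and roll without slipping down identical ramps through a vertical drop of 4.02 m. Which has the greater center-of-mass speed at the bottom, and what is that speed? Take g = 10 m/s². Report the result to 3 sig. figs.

the solid disk, at v ≈ 7.32 m/s

For rolling without slipping, Mgh = ½(1+k)Mv² where k = I/(MR²), so v = √(2gh/(1+k)).
Solid disk: k = 0.5, giving v = √(2×10×4.02/1.5) = 7.321 m/s.
Thin-walled hollow cylinder: k = 1, giving v = √(2×10×4.02/2) = 6.34 m/s.
The smaller k wins: the solid disk, at ≈ 7.32 m/s.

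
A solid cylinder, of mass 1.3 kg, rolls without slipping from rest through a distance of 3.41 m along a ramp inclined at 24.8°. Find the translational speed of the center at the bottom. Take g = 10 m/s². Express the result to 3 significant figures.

With I = (1/2)MR², the ratio k = I/(MR²) is 0.5.
Since it rolls without slipping, ω = v/R and KE = ½Mv² + ½Iω² = ½(1+k)Mv² = (3/4)Mv².
The vertical drop is h = L sinθ = 3.41 × sin24.8° = 1.43 m.
Energy conservation: Mgh = (3/4)Mv², so v = √(2gh/(1+k)) = √(2 × 10 × 1.43 / 1.5) ≈ 4.37 m/s.

v ≈ 4.37 m/s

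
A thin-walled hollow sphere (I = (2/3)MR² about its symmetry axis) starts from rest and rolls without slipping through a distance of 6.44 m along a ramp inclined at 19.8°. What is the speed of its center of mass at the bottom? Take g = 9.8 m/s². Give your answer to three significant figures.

v ≈ 5.06 m/s

The moment of inertia is (2/3)MR², giving k ≡ I/(MR²) = 2/3.
The rolling condition ω = v/R makes the rotational term ½I(v/R)² = ½kMv², so KE_total = ½(1+k)Mv² = (5/6)Mv².
The vertical drop is h = L sinθ = 6.44 × sin19.8° = 2.181 m.
Setting Mgh = (5/6)Mv² gives v = √(2gh/(1+k)) = √(2·9.8·2.181/1.667) ≈ 5.06 m/s.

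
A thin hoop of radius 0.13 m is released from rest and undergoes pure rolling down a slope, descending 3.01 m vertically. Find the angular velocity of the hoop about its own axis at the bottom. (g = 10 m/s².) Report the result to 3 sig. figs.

For this body I = MR², i.e. k = I/(MR²) = 1.
Since it rolls without slipping, ω = v/R and KE = ½Mv² + ½Iω² = ½(1+k)Mv² = Mv².
Energy conservation Mgh = ½(1+k)Mv² gives v = √(2gh/(1+k)) = √(2 × 10 × 3.01 / 2) = 5.486 m/s.
Then ω = v/R = 5.486 / 0.13 ≈ 42.2 rad/s.

ω ≈ 42.2 rad/s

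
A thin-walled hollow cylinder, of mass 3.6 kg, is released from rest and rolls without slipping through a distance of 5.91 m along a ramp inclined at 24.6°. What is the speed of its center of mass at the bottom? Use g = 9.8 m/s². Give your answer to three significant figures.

v ≈ 4.91 m/s

For this body I = MR², i.e. k = I/(MR²) = 1.
The rolling condition ω = v/R makes the rotational term ½I(v/R)² = ½kMv², so KE_total = ½(1+k)Mv² = Mv².
The vertical drop is h = L sinθ = 5.91 × sin24.6° = 2.46 m.
Energy conservation: Mgh = Mv², so v = √(2gh/(1+k)) = √(2 × 9.8 × 2.46 / 2) ≈ 4.91 m/s.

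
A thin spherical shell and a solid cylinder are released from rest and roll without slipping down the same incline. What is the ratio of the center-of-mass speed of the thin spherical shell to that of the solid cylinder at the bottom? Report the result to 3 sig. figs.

v_ratio ≈ 0.949

Each satisfies Mgh = ½(1+k)Mv² with k = I/(MR²), so v ∝ 1/√(1+k).
For the thin spherical shell k = 2/3; for the solid cylinder k = 0.5.
v₁/v₂ = √((1+k₂)/(1+k₁)) = √(1.5/1.667) ≈ 0.949.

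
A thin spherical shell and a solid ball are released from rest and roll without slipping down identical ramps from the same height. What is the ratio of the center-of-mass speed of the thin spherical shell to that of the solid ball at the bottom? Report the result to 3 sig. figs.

Each satisfies Mgh = ½(1+k)Mv² with k = I/(MR²), so v ∝ 1/√(1+k).
For the thin spherical shell k = 2/3; for the solid ball k = 0.4.
v₁/v₂ = √((1+k₂)/(1+k₁)) = √(1.4/1.667) ≈ 0.917.

v_ratio ≈ 0.917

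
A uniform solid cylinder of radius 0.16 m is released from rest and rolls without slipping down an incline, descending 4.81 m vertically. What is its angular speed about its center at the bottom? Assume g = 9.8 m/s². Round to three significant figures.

For this body I = (1/2)MR², i.e. k = I/(MR²) = 0.5.
The rolling condition ω = v/R makes the rotational term ½I(v/R)² = ½kMv², so KE_total = ½(1+k)Mv² = (3/4)Mv².
Energy conservation Mgh = ½(1+k)Mv² gives v = √(2gh/(1+k)) = √(2 × 9.8 × 4.81 / 1.5) = 7.928 m/s.
Then ω = v/R = 7.928 / 0.16 ≈ 49.5 rad/s.

ω ≈ 49.5 rad/s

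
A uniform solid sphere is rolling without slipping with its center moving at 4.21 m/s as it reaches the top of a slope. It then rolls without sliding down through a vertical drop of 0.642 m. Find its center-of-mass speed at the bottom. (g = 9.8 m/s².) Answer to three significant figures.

v ≈ 5.17 m/s

For this body I = (2/5)MR², i.e. k = I/(MR²) = 0.4.
Rolling without slipping gives ω = v/R, so the total kinetic energy is ½Mv² + ½Iω² = ½(1+k)Mv² = (7/10)Mv².
Energy conservation: (7/10)Mv₀² + Mgh = (7/10)Mv², so v² = v₀² + 2gh/(1+k).
v = √(4.21² + 2×9.8×0.642/1.4) = √26.71 ≈ 5.17 m/s.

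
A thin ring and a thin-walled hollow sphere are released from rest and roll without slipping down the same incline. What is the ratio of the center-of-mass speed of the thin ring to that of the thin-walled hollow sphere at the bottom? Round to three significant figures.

v_ratio ≈ 0.913

Each satisfies Mgh = ½(1+k)Mv² with k = I/(MR²), so v ∝ 1/√(1+k).
For the thin ring k = 1; for the thin-walled hollow sphere k = 2/3.
v₁/v₂ = √((1+k₂)/(1+k₁)) = √(1.667/2) ≈ 0.913.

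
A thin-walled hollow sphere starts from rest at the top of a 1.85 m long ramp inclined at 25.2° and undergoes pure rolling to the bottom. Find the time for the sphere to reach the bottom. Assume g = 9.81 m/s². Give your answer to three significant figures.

t ≈ 1.22 s

Here I = (2/3)MR², so the shape factor k = I/(MR²) = 2/3.
Along the incline Mg sinθ − f = Ma, and torque about the center fR = Iα = kMR²(a/R) gives f = kMa.
Hence a = g sinθ/(1+k) = 9.81×sin25.2°/1.667 = 2.506 m/s².
With constant a from rest, t = √(2L/a) = √(2·1.85/2.506) ≈ 1.22 s.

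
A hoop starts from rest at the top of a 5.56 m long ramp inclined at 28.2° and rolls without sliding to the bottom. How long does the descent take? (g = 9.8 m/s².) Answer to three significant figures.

Here I = MR², so the shape factor k = I/(MR²) = 1.
Translational: Mg sinθ − f = Ma. Rotational about the CM: fR = Iα = kMRa, so f = kMa.
Hence a = g sinθ/(1+k) = 9.8×sin28.2°/2 = 2.315 m/s².
With constant a from rest, t = √(2L/a) = √(2·5.56/2.315) ≈ 2.19 s.

t ≈ 2.19 s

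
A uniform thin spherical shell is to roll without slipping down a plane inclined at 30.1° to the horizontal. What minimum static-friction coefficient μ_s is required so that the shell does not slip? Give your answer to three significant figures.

For this body I = (2/3)MR², i.e. k = I/(MR²) = 2/3.
Translational: Mg sinθ − f = Ma. Rotational about the CM: fR = Iα = kMRa, so f = kMa.
These give a = g sinθ/(1+k) and the required friction f = kMg sinθ/(1+k).
The normal force is N = Mg cosθ, so μ_min = f/N = k tanθ/(1+k).
μ_min = (2/3) × tan30.1° / 1.667 ≈ 0.232.

μ_min ≈ 0.232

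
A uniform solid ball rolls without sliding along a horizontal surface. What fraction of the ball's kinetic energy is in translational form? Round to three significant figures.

fraction ≈ 0.714

The moment of inertia is (2/5)MR², giving k ≡ I/(MR²) = 0.4.
Since ω = v/R, the translational part is ½Mv² and the rotational part is ½I(v/R)² = ½kMv²; the total is ½(1+k)Mv².
The translational fraction is therefore 1/(1+k) = 1/1.4 ≈ 0.714.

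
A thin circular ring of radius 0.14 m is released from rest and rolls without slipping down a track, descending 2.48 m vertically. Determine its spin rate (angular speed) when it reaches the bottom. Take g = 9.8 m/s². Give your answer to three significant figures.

The moment of inertia is MR², giving k ≡ I/(MR²) = 1.
Since it rolls without slipping, ω = v/R and KE = ½Mv² + ½Iω² = ½(1+k)Mv² = Mv².
Energy conservation Mgh = ½(1+k)Mv² gives v = √(2gh/(1+k)) = √(2 × 9.8 × 2.48 / 2) = 4.93 m/s.
The angular speed follows from ω = v/R = 4.93/0.14 ≈ 35.2 rad/s.

ω ≈ 35.2 rad/s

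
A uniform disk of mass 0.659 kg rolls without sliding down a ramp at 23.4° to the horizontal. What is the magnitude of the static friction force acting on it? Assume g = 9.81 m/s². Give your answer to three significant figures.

f ≈ 0.856 N

For this body I = (1/2)MR², i.e. k = I/(MR²) = 0.5.
Newton's second law down the slope: Mg sinθ − f = Ma. The torque equation fR = Iα (with α = a/R) gives f = kMa.
Combining, a = g sinθ/(1+k) and f = kMa = kMg sinθ/(1+k).
f = 0.5 × 0.659 × 9.81 × sin23.4° / 1.5 ≈ 0.856 N.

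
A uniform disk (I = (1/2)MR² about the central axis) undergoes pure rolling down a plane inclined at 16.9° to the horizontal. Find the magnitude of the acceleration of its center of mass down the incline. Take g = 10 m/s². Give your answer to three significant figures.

a ≈ 1.94 m/s²

Here I = (1/2)MR², so the shape factor k = I/(MR²) = 0.5.
Along the incline Mg sinθ − f = Ma, and torque about the center fR = Iα = kMR²(a/R) gives f = kMa.
Eliminating f: Mg sinθ = (1+k)Ma, so a = g sinθ/(1+k) = 10 × sin16.9° / 1.5 ≈ 1.94 m/s².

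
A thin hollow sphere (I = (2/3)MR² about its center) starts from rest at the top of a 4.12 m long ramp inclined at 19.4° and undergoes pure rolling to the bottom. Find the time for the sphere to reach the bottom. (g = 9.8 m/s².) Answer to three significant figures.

With I = (2/3)MR², the ratio k = I/(MR²) is 2/3.
Along the incline Mg sinθ − f = Ma, and torque about the center fR = Iα = kMR²(a/R) gives f = kMa.
Hence a = g sinθ/(1+k) = 9.8×sin19.4°/1.667 = 1.953 m/s².
Starting from rest, L = ½at², so t = √(2L/a) = √(2×4.12/1.953) ≈ 2.05 s.

t ≈ 2.05 s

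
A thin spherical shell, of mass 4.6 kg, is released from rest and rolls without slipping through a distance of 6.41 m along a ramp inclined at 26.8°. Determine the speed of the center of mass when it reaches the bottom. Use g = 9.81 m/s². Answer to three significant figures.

v ≈ 5.83 m/s

With I = (2/3)MR², the ratio k = I/(MR²) is 2/3.
The rolling condition ω = v/R makes the rotational term ½I(v/R)² = ½kMv², so KE_total = ½(1+k)Mv² = (5/6)Mv².
The vertical drop is h = L sinθ = 6.41 × sin26.8° = 2.89 m.
Energy conservation: Mgh = (5/6)Mv², so v = √(2gh/(1+k)) = √(2 × 9.81 × 2.89 / 1.667) ≈ 5.83 m/s.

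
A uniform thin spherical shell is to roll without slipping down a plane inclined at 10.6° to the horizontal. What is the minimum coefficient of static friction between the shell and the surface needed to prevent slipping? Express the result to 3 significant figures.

μ_min ≈ 0.0749

Here I = (2/3)MR², so the shape factor k = I/(MR²) = 2/3.
Translational: Mg sinθ − f = Ma. Rotational about the CM: fR = Iα = kMRa, so f = kMa.
These give a = g sinθ/(1+k) and the required friction f = kMg sinθ/(1+k).
With N = Mg cosθ, the no-slip condition f ≤ μN gives μ_min = f/N = k tanθ/(1+k).
μ_min = (2/3) × tan10.6° / 1.667 ≈ 0.0749.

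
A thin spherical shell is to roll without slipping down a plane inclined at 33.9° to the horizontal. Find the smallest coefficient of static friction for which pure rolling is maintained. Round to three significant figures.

μ_min ≈ 0.269

Here I = (2/3)MR², so the shape factor k = I/(MR²) = 2/3.
Along the incline Mg sinθ − f = Ma, and torque about the center fR = Iα = kMR²(a/R) gives f = kMa.
These give a = g sinθ/(1+k) and the required friction f = kMg sinθ/(1+k).
The normal force is N = Mg cosθ, so μ_min = f/N = k tanθ/(1+k).
μ_min = (2/3) × tan33.9° / 1.667 ≈ 0.269.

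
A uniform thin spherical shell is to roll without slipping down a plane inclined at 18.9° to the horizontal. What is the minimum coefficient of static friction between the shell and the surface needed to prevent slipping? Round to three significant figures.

Here I = (2/3)MR², so the shape factor k = I/(MR²) = 2/3.
Translational: Mg sinθ − f = Ma. Rotational about the CM: fR = Iα = kMRa, so f = kMa.
These give a = g sinθ/(1+k) and the required friction f = kMg sinθ/(1+k).
The normal force is N = Mg cosθ, so μ_min = f/N = k tanθ/(1+k).
μ_min = (2/3) × tan18.9° / 1.667 ≈ 0.137.

μ_min ≈ 0.137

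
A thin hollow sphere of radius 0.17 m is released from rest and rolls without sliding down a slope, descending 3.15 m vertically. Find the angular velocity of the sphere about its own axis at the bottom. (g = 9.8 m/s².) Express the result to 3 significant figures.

Here I = (2/3)MR², so the shape factor k = I/(MR²) = 2/3.
Pure rolling means v = ωR; then KE = ½Mv² + ½I(v/R)² = ½(1+k)Mv² = (5/6)Mv².
Energy conservation Mgh = ½(1+k)Mv² gives v = √(2gh/(1+k)) = √(2 × 9.8 × 3.15 / 1.667) = 6.086 m/s.
Then ω = v/R = 6.086 / 0.17 ≈ 35.8 rad/s.

ω ≈ 35.8 rad/s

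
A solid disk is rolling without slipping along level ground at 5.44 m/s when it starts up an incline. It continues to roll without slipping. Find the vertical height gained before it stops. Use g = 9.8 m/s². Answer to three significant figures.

h ≈ 2.26 m

For this body I = (1/2)MR², i.e. k = I/(MR²) = 0.5.
Pure rolling means v = ωR; then KE = ½Mv² + ½I(v/R)² = ½(1+k)Mv² = (3/4)Mv².
At the top the kinetic energy is zero, so (3/4)Mv₀² = Mgh.
Thus h = (1+k)v₀²/(2g) = 1.5 × 5.44² / (2 × 9.8) ≈ 2.26 m.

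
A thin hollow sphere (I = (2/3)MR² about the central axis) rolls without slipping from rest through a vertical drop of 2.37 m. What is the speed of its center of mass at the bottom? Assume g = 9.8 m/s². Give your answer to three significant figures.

v ≈ 5.28 m/s

The moment of inertia is (2/3)MR², giving k ≡ I/(MR²) = 2/3.
Rolling without slipping gives ω = v/R, so the total kinetic energy is ½Mv² + ½Iω² = ½(1+k)Mv² = (5/6)Mv².
Energy conservation: Mgh = (5/6)Mv², so v = √(2gh/(1+k)) = √(2 × 9.8 × 2.37 / 1.667) ≈ 5.28 m/s.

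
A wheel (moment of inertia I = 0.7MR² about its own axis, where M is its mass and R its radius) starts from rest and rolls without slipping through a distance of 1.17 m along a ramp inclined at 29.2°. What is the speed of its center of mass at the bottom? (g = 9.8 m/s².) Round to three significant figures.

With I = 0.7MR², the ratio k = I/(MR²) is 0.7.
Since it rolls without slipping, ω = v/R and KE = ½Mv² + ½Iω² = ½(1+k)Mv² = (17/20)Mv².
The vertical drop is h = L sinθ = 1.17 × sin29.2° = 0.5708 m.
Energy conservation: Mgh = (17/20)Mv², so v = √(2gh/(1+k)) = √(2 × 9.8 × 0.5708 / 1.7) ≈ 2.57 m/s.

v ≈ 2.57 m/s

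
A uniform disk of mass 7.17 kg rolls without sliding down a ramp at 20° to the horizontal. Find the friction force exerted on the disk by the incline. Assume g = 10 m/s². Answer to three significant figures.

For this body I = (1/2)MR², i.e. k = I/(MR²) = 0.5.
Translational: Mg sinθ − f = Ma. Rotational about the CM: fR = Iα = kMRa, so f = kMa.
Combining, a = g sinθ/(1+k) and f = kMa = kMg sinθ/(1+k).
f = 0.5 × 7.17 × 10 × sin20° / 1.5 ≈ 8.17 N.

f ≈ 8.17 N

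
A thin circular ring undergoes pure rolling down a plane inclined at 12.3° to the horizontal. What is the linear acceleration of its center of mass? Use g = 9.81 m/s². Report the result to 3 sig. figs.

With I = MR², the ratio k = I/(MR²) is 1.
Translational: Mg sinθ − f = Ma. Rotational about the CM: fR = Iα = kMRa, so f = kMa.
Eliminating f: Mg sinθ = (1+k)Ma, so a = g sinθ/(1+k) = 9.81 × sin12.3° / 2 ≈ 1.04 m/s².

a ≈ 1.04 m/s²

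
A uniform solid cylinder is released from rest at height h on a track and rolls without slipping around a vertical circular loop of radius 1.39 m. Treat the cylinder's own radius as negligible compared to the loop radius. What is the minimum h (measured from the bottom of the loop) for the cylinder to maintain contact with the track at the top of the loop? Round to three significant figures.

With I = (1/2)MR², the ratio k = I/(MR²) is 0.5.
At the top of the loop, the minimum-contact condition is Mg = Mv_top²/r, so v_top² = gr.
With ω = v/R, the kinetic energy at speed v is ½(1+k)Mv² = (3/4)Mv².
Energy conservation from release (height h) to the top (height 2r): Mgh = Mg(2r) + (3/4)M·gr.
Thus h_min = 2r + (1+k)r/2 = r(2 + 1.5/2) = 1.39 × 2.75 ≈ 3.82 m.

h_min ≈ 3.82 m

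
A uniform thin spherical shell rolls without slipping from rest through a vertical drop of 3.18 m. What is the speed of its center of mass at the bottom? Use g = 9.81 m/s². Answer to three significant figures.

v ≈ 6.12 m/s

For this body I = (2/3)MR², i.e. k = I/(MR²) = 2/3.
Rolling without slipping gives ω = v/R, so the total kinetic energy is ½Mv² + ½Iω² = ½(1+k)Mv² = (5/6)Mv².
Energy conservation: Mgh = (5/6)Mv², so v = √(2gh/(1+k)) = √(2 × 9.81 × 3.18 / 1.667) ≈ 6.12 m/s.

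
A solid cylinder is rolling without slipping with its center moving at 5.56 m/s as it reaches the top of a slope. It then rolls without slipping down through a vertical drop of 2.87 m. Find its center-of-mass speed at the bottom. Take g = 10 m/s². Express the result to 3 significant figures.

Here I = (1/2)MR², so the shape factor k = I/(MR²) = 0.5.
Rolling without slipping gives ω = v/R, so the total kinetic energy is ½Mv² + ½Iω² = ½(1+k)Mv² = (3/4)Mv².
Conserving energy between top and bottom: (3/4)Mv² = (3/4)Mv₀² + Mgh, hence v² = v₀² + 2gh/(1+k).
v = √(5.56² + 2×10×2.87/1.5) = √69.18 ≈ 8.32 m/s.

v ≈ 8.32 m/s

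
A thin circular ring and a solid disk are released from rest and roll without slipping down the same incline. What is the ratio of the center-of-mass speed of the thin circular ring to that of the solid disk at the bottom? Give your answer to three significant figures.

v_ratio ≈ 0.866

Each satisfies Mgh = ½(1+k)Mv² with k = I/(MR²), so v ∝ 1/√(1+k).
For the thin circular ring k = 1; for the solid disk k = 0.5.
v₁/v₂ = √((1+k₂)/(1+k₁)) = √(1.5/2) ≈ 0.866.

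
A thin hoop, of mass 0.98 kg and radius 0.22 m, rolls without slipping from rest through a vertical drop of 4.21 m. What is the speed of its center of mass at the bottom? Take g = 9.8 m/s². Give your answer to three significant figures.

v ≈ 6.42 m/s

Here I = MR², so the shape factor k = I/(MR²) = 1.
Pure rolling means v = ωR; then KE = ½Mv² + ½I(v/R)² = ½(1+k)Mv² = Mv².
Energy conservation: Mgh = Mv², so v = √(2gh/(1+k)) = √(2 × 9.8 × 4.21 / 2) ≈ 6.42 m/s.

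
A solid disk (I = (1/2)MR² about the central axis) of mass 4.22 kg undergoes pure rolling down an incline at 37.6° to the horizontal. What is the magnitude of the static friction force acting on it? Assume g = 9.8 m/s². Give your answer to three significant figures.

f ≈ 8.41 N

For this body I = (1/2)MR², i.e. k = I/(MR²) = 0.5.
Newton's second law down the slope: Mg sinθ − f = Ma. The torque equation fR = Iα (with α = a/R) gives f = kMa.
Combining, a = g sinθ/(1+k) and f = kMa = kMg sinθ/(1+k).
f = 0.5 × 4.22 × 9.8 × sin37.6° / 1.5 ≈ 8.41 N.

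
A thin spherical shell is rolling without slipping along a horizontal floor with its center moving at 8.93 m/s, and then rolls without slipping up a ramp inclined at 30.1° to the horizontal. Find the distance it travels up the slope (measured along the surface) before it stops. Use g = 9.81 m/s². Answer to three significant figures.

The moment of inertia is (2/3)MR², giving k ≡ I/(MR²) = 2/3.
Since it rolls without slipping, ω = v/R and KE = ½Mv² + ½Iω² = ½(1+k)Mv² = (5/6)Mv².
Setting this equal to Mgh gives the vertical rise h = (1+k)v₀²/(2g) = 1.667×8.93²/(2×9.81) = 6.774 m.
Along the incline, d = h/sinθ = 6.774/sin30.1° ≈ 13.5 m.

d ≈ 13.5 m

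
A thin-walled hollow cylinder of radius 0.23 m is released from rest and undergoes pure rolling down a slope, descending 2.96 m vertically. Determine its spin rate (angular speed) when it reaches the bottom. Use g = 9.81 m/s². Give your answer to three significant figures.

Here I = MR², so the shape factor k = I/(MR²) = 1.
Rolling without slipping gives ω = v/R, so the total kinetic energy is ½Mv² + ½Iω² = ½(1+k)Mv² = Mv².
Energy conservation Mgh = ½(1+k)Mv² gives v = √(2gh/(1+k)) = √(2 × 9.81 × 2.96 / 2) = 5.389 m/s.
Then ω = v/R = 5.389 / 0.23 ≈ 23.4 rad/s.

ω ≈ 23.4 rad/s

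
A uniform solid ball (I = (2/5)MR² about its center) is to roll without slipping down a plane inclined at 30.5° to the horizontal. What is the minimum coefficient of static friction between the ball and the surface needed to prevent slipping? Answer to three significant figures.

μ_min ≈ 0.168

The moment of inertia is (2/5)MR², giving k ≡ I/(MR²) = 0.4.
Along the incline Mg sinθ − f = Ma, and torque about the center fR = Iα = kMR²(a/R) gives f = kMa.
These give a = g sinθ/(1+k) and the required friction f = kMg sinθ/(1+k).
With N = Mg cosθ, the no-slip condition f ≤ μN gives μ_min = f/N = k tanθ/(1+k).
μ_min = 0.4 × tan30.5° / 1.4 ≈ 0.168.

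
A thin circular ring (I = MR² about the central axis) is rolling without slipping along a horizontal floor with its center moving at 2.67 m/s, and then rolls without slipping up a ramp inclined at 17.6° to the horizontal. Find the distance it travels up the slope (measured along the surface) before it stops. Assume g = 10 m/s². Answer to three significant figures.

Here I = MR², so the shape factor k = I/(MR²) = 1.
The rolling condition ω = v/R makes the rotational term ½I(v/R)² = ½kMv², so KE_total = ½(1+k)Mv² = Mv².
Setting this equal to Mgh gives the vertical rise h = (1+k)v₀²/(2g) = 2×2.67²/(2×10) = 0.7129 m.
The distance along the slope is d = h/sinθ = 0.7129/sin17.6° ≈ 2.36 m.

d ≈ 2.36 m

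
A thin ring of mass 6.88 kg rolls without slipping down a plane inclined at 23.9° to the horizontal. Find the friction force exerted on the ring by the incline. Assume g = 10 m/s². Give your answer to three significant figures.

f ≈ 13.9 N

With I = MR², the ratio k = I/(MR²) is 1.
Translational: Mg sinθ − f = Ma. Rotational about the CM: fR = Iα = kMRa, so f = kMa.
Combining, a = g sinθ/(1+k) and f = kMa = kMg sinθ/(1+k).
f = 1 × 6.88 × 10 × sin23.9° / 2 ≈ 13.9 N.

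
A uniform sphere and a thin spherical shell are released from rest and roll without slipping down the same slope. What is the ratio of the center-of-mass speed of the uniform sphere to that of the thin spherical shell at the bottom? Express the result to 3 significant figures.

v_ratio ≈ 1.09

Each satisfies Mgh = ½(1+k)Mv² with k = I/(MR²), so v ∝ 1/√(1+k).
For the uniform sphere k = 0.4; for the thin spherical shell k = 2/3.
v₁/v₂ = √((1+k₂)/(1+k₁)) = √(1.667/1.4) ≈ 1.09.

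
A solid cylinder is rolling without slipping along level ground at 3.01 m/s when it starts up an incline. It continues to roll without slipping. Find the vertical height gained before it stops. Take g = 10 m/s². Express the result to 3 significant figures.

h ≈ 0.680 m

Here I = (1/2)MR², so the shape factor k = I/(MR²) = 0.5.
Pure rolling means v = ωR; then KE = ½Mv² + ½I(v/R)² = ½(1+k)Mv² = (3/4)Mv².
At the top the kinetic energy is zero, so (3/4)Mv₀² = Mgh.
Thus h = (1+k)v₀²/(2g) = 1.5 × 3.01² / (2 × 10) ≈ 0.680 m.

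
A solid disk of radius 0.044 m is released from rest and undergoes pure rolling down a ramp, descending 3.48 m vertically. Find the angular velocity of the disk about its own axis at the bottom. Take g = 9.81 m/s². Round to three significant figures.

ω ≈ 153 rad/s

Here I = (1/2)MR², so the shape factor k = I/(MR²) = 0.5.
Rolling without slipping gives ω = v/R, so the total kinetic energy is ½Mv² + ½Iω² = ½(1+k)Mv² = (3/4)Mv².
Energy conservation Mgh = ½(1+k)Mv² gives v = √(2gh/(1+k)) = √(2 × 9.81 × 3.48 / 1.5) = 6.747 m/s.
The angular speed follows from ω = v/R = 6.747/0.044 ≈ 153 rad/s.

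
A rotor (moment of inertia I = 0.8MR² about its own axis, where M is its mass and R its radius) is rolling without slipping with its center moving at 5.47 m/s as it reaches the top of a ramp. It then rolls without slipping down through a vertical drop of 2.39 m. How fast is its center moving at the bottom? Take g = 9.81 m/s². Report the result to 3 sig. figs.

With I = 0.8MR², the ratio k = I/(MR²) is 0.8.
Pure rolling means v = ωR; then KE = ½Mv² + ½I(v/R)² = ½(1+k)Mv² = (9/10)Mv².
Energy conservation: (9/10)Mv₀² + Mgh = (9/10)Mv², so v² = v₀² + 2gh/(1+k).
v = √(5.47² + 2×9.81×2.39/1.8) = √55.97 ≈ 7.48 m/s.

v ≈ 7.48 m/s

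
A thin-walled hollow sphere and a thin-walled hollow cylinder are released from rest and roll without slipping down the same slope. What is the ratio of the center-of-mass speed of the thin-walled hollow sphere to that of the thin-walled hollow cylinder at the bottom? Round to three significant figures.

Each satisfies Mgh = ½(1+k)Mv² with k = I/(MR²), so v ∝ 1/√(1+k).
For the thin-walled hollow sphere k = 2/3; for the thin-walled hollow cylinder k = 1.
v₁/v₂ = √((1+k₂)/(1+k₁)) = √(2/1.667) ≈ 1.10.

v_ratio ≈ 1.10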